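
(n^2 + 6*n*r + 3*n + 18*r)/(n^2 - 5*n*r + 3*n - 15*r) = (-n - 6*r)/(-n + 5*r)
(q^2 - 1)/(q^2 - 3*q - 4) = (q - 1)/(q - 4)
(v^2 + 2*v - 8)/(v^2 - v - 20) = (v - 2)/(v - 5)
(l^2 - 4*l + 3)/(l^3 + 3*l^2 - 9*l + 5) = (l - 3)/(l^2 + 4*l - 5)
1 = 1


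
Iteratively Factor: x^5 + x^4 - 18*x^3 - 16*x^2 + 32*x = (x)*(x^4 + x^3 - 18*x^2 - 16*x + 32) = x*(x + 2)*(x^3 - x^2 - 16*x + 16) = x*(x - 1)*(x + 2)*(x^2 - 16) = x*(x - 1)*(x + 2)*(x + 4)*(x - 4)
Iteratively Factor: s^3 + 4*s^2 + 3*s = (s + 1)*(s^2 + 3*s) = (s + 1)*(s + 3)*(s)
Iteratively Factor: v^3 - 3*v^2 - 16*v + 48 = (v + 4)*(v^2 - 7*v + 12) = (v - 3)*(v + 4)*(v - 4)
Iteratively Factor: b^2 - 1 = (b - 1)*(b + 1)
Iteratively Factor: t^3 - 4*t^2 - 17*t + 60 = (t - 5)*(t^2 + t - 12) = (t - 5)*(t - 3)*(t + 4)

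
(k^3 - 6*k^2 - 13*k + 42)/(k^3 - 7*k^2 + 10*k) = (k^2 - 4*k - 21)/(k*(k - 5))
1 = 1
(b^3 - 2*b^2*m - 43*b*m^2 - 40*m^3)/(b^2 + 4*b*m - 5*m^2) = (b^2 - 7*b*m - 8*m^2)/(b - m)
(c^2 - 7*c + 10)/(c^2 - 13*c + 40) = (c - 2)/(c - 8)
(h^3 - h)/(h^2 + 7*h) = (h^2 - 1)/(h + 7)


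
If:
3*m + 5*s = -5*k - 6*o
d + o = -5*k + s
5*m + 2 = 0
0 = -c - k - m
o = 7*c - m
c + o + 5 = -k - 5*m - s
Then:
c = 79/10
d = -773/10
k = -15/2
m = -2/5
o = 557/10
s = -591/10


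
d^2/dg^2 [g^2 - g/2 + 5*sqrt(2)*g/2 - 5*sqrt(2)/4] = 2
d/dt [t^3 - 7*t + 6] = 3*t^2 - 7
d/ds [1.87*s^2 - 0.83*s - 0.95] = 3.74*s - 0.83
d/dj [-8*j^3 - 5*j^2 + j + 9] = -24*j^2 - 10*j + 1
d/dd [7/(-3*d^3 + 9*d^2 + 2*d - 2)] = 7*(9*d^2 - 18*d - 2)/(3*d^3 - 9*d^2 - 2*d + 2)^2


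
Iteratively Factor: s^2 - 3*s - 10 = (s - 5)*(s + 2)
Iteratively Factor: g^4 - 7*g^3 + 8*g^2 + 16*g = (g - 4)*(g^3 - 3*g^2 - 4*g) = g*(g - 4)*(g^2 - 3*g - 4) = g*(g - 4)^2*(g + 1)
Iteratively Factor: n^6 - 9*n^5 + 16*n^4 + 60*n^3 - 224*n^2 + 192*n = (n + 3)*(n^5 - 12*n^4 + 52*n^3 - 96*n^2 + 64*n) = (n - 4)*(n + 3)*(n^4 - 8*n^3 + 20*n^2 - 16*n) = (n - 4)^2*(n + 3)*(n^3 - 4*n^2 + 4*n) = (n - 4)^2*(n - 2)*(n + 3)*(n^2 - 2*n) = n*(n - 4)^2*(n - 2)*(n + 3)*(n - 2)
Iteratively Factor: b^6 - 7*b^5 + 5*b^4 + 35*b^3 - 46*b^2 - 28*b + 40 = (b - 5)*(b^5 - 2*b^4 - 5*b^3 + 10*b^2 + 4*b - 8) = (b - 5)*(b - 1)*(b^4 - b^3 - 6*b^2 + 4*b + 8) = (b - 5)*(b - 2)*(b - 1)*(b^3 + b^2 - 4*b - 4) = (b - 5)*(b - 2)*(b - 1)*(b + 1)*(b^2 - 4) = (b - 5)*(b - 2)*(b - 1)*(b + 1)*(b + 2)*(b - 2)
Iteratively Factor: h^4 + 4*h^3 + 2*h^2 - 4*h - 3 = (h - 1)*(h^3 + 5*h^2 + 7*h + 3) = (h - 1)*(h + 1)*(h^2 + 4*h + 3) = (h - 1)*(h + 1)^2*(h + 3)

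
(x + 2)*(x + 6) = x^2 + 8*x + 12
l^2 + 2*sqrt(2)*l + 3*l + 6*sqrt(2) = (l + 3)*(l + 2*sqrt(2))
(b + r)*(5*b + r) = 5*b^2 + 6*b*r + r^2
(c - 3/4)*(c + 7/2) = c^2 + 11*c/4 - 21/8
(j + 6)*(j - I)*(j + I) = j^3 + 6*j^2 + j + 6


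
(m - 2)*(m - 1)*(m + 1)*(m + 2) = m^4 - 5*m^2 + 4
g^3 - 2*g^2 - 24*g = g*(g - 6)*(g + 4)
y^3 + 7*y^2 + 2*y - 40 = (y - 2)*(y + 4)*(y + 5)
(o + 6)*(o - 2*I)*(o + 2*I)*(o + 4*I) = o^4 + 6*o^3 + 4*I*o^3 + 4*o^2 + 24*I*o^2 + 24*o + 16*I*o + 96*I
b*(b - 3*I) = b^2 - 3*I*b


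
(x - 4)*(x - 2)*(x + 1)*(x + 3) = x^4 - 2*x^3 - 13*x^2 + 14*x + 24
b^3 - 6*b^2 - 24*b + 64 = (b - 8)*(b - 2)*(b + 4)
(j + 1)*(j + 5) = j^2 + 6*j + 5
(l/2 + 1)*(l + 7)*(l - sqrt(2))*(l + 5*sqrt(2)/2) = l^4/2 + 3*sqrt(2)*l^3/4 + 9*l^3/2 + 9*l^2/2 + 27*sqrt(2)*l^2/4 - 45*l/2 + 21*sqrt(2)*l/2 - 35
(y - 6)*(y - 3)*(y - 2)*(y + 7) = y^4 - 4*y^3 - 41*y^2 + 216*y - 252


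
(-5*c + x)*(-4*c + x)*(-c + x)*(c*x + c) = -20*c^4*x - 20*c^4 + 29*c^3*x^2 + 29*c^3*x - 10*c^2*x^3 - 10*c^2*x^2 + c*x^4 + c*x^3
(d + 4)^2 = d^2 + 8*d + 16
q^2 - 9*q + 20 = (q - 5)*(q - 4)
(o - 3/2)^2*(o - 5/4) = o^3 - 17*o^2/4 + 6*o - 45/16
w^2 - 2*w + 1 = (w - 1)^2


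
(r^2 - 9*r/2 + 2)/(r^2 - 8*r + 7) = (r^2 - 9*r/2 + 2)/(r^2 - 8*r + 7)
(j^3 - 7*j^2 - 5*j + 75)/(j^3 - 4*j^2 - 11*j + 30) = (j - 5)/(j - 2)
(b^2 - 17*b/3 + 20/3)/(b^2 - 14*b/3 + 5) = (b - 4)/(b - 3)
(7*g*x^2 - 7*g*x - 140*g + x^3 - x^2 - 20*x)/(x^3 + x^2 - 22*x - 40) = (7*g + x)/(x + 2)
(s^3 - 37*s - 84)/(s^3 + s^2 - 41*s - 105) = (s + 4)/(s + 5)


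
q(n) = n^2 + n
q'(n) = 2*n + 1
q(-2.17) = 2.54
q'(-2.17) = -3.34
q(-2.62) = 4.24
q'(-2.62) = -4.24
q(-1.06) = 0.06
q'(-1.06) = -1.12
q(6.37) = 46.95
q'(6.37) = 13.74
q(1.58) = 4.08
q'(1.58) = 4.16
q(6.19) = 44.51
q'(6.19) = 13.38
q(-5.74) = 27.21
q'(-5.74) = -10.48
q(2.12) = 6.61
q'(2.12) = 5.24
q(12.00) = 156.00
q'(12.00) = 25.00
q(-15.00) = 210.00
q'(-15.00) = -29.00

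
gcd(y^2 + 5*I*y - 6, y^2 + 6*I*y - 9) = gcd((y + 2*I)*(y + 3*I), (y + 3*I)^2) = y + 3*I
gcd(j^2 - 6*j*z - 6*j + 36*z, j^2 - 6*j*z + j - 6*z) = -j + 6*z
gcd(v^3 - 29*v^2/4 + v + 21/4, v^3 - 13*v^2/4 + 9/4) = v^2 - v/4 - 3/4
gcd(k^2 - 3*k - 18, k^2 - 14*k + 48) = k - 6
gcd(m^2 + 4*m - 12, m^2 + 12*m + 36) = m + 6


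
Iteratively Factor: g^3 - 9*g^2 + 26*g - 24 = (g - 3)*(g^2 - 6*g + 8) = (g - 3)*(g - 2)*(g - 4)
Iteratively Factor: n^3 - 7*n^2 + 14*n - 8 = (n - 1)*(n^2 - 6*n + 8) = (n - 2)*(n - 1)*(n - 4)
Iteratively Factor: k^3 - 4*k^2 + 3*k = (k)*(k^2 - 4*k + 3) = k*(k - 1)*(k - 3)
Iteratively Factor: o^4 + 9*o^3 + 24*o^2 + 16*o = (o + 4)*(o^3 + 5*o^2 + 4*o) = o*(o + 4)*(o^2 + 5*o + 4) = o*(o + 4)^2*(o + 1)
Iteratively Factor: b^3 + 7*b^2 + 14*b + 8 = (b + 4)*(b^2 + 3*b + 2) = (b + 1)*(b + 4)*(b + 2)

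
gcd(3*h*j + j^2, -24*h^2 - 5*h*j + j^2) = 3*h + j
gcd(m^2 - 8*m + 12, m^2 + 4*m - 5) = 1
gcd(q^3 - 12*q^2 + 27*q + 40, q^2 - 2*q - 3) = q + 1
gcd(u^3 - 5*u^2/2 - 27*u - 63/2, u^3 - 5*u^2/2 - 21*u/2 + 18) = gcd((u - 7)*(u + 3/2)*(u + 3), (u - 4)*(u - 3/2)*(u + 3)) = u + 3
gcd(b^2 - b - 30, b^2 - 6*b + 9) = 1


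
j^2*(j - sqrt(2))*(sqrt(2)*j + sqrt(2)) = sqrt(2)*j^4 - 2*j^3 + sqrt(2)*j^3 - 2*j^2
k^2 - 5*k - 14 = (k - 7)*(k + 2)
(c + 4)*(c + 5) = c^2 + 9*c + 20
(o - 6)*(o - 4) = o^2 - 10*o + 24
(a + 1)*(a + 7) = a^2 + 8*a + 7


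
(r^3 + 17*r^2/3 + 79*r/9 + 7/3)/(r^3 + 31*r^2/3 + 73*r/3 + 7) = (r + 7/3)/(r + 7)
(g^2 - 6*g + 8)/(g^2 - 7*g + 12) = (g - 2)/(g - 3)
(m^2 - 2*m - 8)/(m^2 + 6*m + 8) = (m - 4)/(m + 4)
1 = 1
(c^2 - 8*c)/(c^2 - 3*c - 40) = c/(c + 5)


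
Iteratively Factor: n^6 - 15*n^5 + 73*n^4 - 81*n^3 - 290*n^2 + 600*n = (n - 5)*(n^5 - 10*n^4 + 23*n^3 + 34*n^2 - 120*n) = (n - 5)*(n - 3)*(n^4 - 7*n^3 + 2*n^2 + 40*n) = n*(n - 5)*(n - 3)*(n^3 - 7*n^2 + 2*n + 40) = n*(n - 5)^2*(n - 3)*(n^2 - 2*n - 8) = n*(n - 5)^2*(n - 4)*(n - 3)*(n + 2)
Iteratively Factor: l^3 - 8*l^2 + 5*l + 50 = (l - 5)*(l^2 - 3*l - 10) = (l - 5)^2*(l + 2)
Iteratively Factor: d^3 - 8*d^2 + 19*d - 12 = (d - 1)*(d^2 - 7*d + 12) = (d - 4)*(d - 1)*(d - 3)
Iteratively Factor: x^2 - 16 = (x - 4)*(x + 4)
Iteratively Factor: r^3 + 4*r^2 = (r)*(r^2 + 4*r) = r*(r + 4)*(r)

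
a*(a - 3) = a^2 - 3*a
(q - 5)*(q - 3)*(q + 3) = q^3 - 5*q^2 - 9*q + 45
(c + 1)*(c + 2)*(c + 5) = c^3 + 8*c^2 + 17*c + 10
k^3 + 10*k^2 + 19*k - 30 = (k - 1)*(k + 5)*(k + 6)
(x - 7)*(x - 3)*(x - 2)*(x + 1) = x^4 - 11*x^3 + 29*x^2 - x - 42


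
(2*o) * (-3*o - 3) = -6*o^2 - 6*o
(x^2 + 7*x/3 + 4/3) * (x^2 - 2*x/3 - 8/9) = x^4 + 5*x^3/3 - 10*x^2/9 - 80*x/27 - 32/27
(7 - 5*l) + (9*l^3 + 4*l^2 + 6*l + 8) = 9*l^3 + 4*l^2 + l + 15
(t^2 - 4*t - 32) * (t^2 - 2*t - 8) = t^4 - 6*t^3 - 32*t^2 + 96*t + 256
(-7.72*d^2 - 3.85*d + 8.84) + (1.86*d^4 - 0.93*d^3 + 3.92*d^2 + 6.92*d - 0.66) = 1.86*d^4 - 0.93*d^3 - 3.8*d^2 + 3.07*d + 8.18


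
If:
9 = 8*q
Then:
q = 9/8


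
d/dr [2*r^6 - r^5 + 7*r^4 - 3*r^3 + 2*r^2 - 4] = r*(12*r^4 - 5*r^3 + 28*r^2 - 9*r + 4)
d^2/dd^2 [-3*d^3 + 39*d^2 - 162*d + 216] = 78 - 18*d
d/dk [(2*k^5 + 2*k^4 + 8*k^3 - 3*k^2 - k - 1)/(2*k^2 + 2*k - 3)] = (12*k^6 + 24*k^5 - 2*k^4 + 8*k^3 - 76*k^2 + 22*k + 5)/(4*k^4 + 8*k^3 - 8*k^2 - 12*k + 9)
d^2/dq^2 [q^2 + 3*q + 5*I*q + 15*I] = 2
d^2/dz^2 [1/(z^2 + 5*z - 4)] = 2*(-z^2 - 5*z + (2*z + 5)^2 + 4)/(z^2 + 5*z - 4)^3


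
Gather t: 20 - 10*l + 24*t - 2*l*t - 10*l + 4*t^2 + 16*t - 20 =-20*l + 4*t^2 + t*(40 - 2*l)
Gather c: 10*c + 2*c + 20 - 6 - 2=12*c + 12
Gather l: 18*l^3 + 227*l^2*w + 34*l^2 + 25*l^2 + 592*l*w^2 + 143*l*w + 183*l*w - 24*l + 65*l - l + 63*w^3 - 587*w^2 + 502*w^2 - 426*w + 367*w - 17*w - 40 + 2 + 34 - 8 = 18*l^3 + l^2*(227*w + 59) + l*(592*w^2 + 326*w + 40) + 63*w^3 - 85*w^2 - 76*w - 12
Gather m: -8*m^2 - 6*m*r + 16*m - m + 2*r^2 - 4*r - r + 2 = -8*m^2 + m*(15 - 6*r) + 2*r^2 - 5*r + 2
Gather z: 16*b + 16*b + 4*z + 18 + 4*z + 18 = 32*b + 8*z + 36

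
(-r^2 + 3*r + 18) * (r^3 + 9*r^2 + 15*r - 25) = -r^5 - 6*r^4 + 30*r^3 + 232*r^2 + 195*r - 450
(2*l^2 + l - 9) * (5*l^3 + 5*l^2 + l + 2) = 10*l^5 + 15*l^4 - 38*l^3 - 40*l^2 - 7*l - 18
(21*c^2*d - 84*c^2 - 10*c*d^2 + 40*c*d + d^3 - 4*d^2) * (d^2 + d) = 21*c^2*d^3 - 63*c^2*d^2 - 84*c^2*d - 10*c*d^4 + 30*c*d^3 + 40*c*d^2 + d^5 - 3*d^4 - 4*d^3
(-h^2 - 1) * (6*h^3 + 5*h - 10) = -6*h^5 - 11*h^3 + 10*h^2 - 5*h + 10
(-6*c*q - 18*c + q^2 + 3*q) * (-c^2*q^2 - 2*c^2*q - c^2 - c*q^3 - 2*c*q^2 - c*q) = 6*c^3*q^3 + 30*c^3*q^2 + 42*c^3*q + 18*c^3 + 5*c^2*q^4 + 25*c^2*q^3 + 35*c^2*q^2 + 15*c^2*q - c*q^5 - 5*c*q^4 - 7*c*q^3 - 3*c*q^2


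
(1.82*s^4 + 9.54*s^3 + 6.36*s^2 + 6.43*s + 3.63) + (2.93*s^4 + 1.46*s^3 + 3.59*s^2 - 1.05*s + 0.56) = 4.75*s^4 + 11.0*s^3 + 9.95*s^2 + 5.38*s + 4.19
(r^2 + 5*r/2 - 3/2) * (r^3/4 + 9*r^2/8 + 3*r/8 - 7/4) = r^5/4 + 7*r^4/4 + 45*r^3/16 - 5*r^2/2 - 79*r/16 + 21/8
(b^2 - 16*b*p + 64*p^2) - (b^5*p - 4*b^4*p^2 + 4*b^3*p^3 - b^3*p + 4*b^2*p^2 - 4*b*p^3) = -b^5*p + 4*b^4*p^2 - 4*b^3*p^3 + b^3*p - 4*b^2*p^2 + b^2 + 4*b*p^3 - 16*b*p + 64*p^2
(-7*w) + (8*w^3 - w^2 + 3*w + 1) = 8*w^3 - w^2 - 4*w + 1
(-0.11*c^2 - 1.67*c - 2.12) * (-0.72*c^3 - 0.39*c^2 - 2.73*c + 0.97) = 0.0792*c^5 + 1.2453*c^4 + 2.478*c^3 + 5.2792*c^2 + 4.1677*c - 2.0564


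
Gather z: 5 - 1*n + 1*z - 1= -n + z + 4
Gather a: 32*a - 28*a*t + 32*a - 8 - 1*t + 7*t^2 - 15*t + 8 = a*(64 - 28*t) + 7*t^2 - 16*t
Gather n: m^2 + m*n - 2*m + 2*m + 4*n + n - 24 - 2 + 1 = m^2 + n*(m + 5) - 25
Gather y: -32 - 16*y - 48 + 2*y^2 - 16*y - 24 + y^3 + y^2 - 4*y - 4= y^3 + 3*y^2 - 36*y - 108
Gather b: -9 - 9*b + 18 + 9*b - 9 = 0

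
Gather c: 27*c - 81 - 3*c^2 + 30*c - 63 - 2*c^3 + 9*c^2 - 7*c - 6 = -2*c^3 + 6*c^2 + 50*c - 150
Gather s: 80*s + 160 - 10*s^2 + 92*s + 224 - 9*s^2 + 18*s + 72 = -19*s^2 + 190*s + 456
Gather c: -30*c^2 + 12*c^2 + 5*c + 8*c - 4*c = -18*c^2 + 9*c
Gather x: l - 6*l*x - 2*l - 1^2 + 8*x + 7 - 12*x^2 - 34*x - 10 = -l - 12*x^2 + x*(-6*l - 26) - 4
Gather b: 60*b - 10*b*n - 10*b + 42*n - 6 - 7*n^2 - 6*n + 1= b*(50 - 10*n) - 7*n^2 + 36*n - 5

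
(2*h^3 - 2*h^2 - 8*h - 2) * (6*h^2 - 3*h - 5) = 12*h^5 - 18*h^4 - 52*h^3 + 22*h^2 + 46*h + 10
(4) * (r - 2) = 4*r - 8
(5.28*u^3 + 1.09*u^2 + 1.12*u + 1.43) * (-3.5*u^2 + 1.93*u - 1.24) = -18.48*u^5 + 6.3754*u^4 - 8.3635*u^3 - 4.195*u^2 + 1.3711*u - 1.7732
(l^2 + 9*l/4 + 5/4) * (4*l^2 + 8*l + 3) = 4*l^4 + 17*l^3 + 26*l^2 + 67*l/4 + 15/4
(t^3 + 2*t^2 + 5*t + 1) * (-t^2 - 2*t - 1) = -t^5 - 4*t^4 - 10*t^3 - 13*t^2 - 7*t - 1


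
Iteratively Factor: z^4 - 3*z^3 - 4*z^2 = (z + 1)*(z^3 - 4*z^2) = z*(z + 1)*(z^2 - 4*z) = z^2*(z + 1)*(z - 4)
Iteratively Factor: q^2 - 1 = (q - 1)*(q + 1)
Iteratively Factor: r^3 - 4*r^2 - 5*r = (r)*(r^2 - 4*r - 5) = r*(r - 5)*(r + 1)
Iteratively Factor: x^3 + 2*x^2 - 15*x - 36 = (x + 3)*(x^2 - x - 12) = (x + 3)^2*(x - 4)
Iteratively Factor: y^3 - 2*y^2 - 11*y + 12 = (y - 1)*(y^2 - y - 12) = (y - 1)*(y + 3)*(y - 4)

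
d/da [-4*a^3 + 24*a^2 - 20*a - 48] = -12*a^2 + 48*a - 20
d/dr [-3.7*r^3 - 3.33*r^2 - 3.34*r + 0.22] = -11.1*r^2 - 6.66*r - 3.34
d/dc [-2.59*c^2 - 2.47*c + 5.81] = -5.18*c - 2.47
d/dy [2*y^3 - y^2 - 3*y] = 6*y^2 - 2*y - 3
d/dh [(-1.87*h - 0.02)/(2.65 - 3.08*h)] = (13.295315 - 15.452668*h)/(3.08*h - 2.65)^3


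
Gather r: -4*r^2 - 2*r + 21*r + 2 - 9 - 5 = -4*r^2 + 19*r - 12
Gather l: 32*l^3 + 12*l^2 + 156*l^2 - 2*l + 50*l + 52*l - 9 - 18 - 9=32*l^3 + 168*l^2 + 100*l - 36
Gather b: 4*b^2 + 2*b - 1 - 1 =4*b^2 + 2*b - 2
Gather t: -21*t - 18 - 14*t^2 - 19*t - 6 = -14*t^2 - 40*t - 24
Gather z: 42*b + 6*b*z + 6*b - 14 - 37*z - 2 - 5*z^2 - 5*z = 48*b - 5*z^2 + z*(6*b - 42) - 16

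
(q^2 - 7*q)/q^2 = (q - 7)/q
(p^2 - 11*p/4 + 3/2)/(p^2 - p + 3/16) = 4*(p - 2)/(4*p - 1)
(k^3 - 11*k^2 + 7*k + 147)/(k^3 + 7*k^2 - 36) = (k^2 - 14*k + 49)/(k^2 + 4*k - 12)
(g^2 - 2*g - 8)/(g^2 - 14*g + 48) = (g^2 - 2*g - 8)/(g^2 - 14*g + 48)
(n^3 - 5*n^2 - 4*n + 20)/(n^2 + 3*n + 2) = (n^2 - 7*n + 10)/(n + 1)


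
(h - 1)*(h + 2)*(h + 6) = h^3 + 7*h^2 + 4*h - 12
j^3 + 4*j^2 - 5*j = j*(j - 1)*(j + 5)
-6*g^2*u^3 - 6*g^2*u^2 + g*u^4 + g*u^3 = u^2*(-6*g + u)*(g*u + g)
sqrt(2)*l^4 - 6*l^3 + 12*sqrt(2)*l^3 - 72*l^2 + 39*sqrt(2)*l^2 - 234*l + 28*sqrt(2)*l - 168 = (l + 4)*(l + 7)*(l - 3*sqrt(2))*(sqrt(2)*l + sqrt(2))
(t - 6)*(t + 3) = t^2 - 3*t - 18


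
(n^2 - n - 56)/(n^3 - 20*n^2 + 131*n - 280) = (n + 7)/(n^2 - 12*n + 35)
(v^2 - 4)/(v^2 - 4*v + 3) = (v^2 - 4)/(v^2 - 4*v + 3)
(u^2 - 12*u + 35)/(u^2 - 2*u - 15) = (u - 7)/(u + 3)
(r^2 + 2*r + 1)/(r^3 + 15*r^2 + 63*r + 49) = (r + 1)/(r^2 + 14*r + 49)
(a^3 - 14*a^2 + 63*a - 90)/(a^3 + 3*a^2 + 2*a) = (a^3 - 14*a^2 + 63*a - 90)/(a*(a^2 + 3*a + 2))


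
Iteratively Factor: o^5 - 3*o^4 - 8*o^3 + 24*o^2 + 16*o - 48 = (o + 2)*(o^4 - 5*o^3 + 2*o^2 + 20*o - 24) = (o - 3)*(o + 2)*(o^3 - 2*o^2 - 4*o + 8) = (o - 3)*(o - 2)*(o + 2)*(o^2 - 4) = (o - 3)*(o - 2)*(o + 2)^2*(o - 2)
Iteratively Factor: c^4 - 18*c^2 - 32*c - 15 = (c + 1)*(c^3 - c^2 - 17*c - 15) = (c + 1)*(c + 3)*(c^2 - 4*c - 5) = (c + 1)^2*(c + 3)*(c - 5)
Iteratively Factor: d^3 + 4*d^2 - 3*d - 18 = (d - 2)*(d^2 + 6*d + 9) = (d - 2)*(d + 3)*(d + 3)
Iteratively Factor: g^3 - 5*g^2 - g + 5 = (g + 1)*(g^2 - 6*g + 5) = (g - 5)*(g + 1)*(g - 1)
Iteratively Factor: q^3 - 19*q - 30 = (q - 5)*(q^2 + 5*q + 6) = (q - 5)*(q + 2)*(q + 3)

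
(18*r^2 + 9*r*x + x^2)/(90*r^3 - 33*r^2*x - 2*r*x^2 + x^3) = (3*r + x)/(15*r^2 - 8*r*x + x^2)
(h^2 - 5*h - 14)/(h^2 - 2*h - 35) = (h + 2)/(h + 5)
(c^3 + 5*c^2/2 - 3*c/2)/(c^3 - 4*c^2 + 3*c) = (2*c^2 + 5*c - 3)/(2*(c^2 - 4*c + 3))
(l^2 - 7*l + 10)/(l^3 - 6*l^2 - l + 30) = (l - 2)/(l^2 - l - 6)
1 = 1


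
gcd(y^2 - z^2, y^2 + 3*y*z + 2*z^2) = y + z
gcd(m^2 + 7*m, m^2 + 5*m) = m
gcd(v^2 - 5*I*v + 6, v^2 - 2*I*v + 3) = v + I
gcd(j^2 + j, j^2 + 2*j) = j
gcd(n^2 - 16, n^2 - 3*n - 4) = n - 4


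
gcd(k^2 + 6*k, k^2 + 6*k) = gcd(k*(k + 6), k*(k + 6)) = k^2 + 6*k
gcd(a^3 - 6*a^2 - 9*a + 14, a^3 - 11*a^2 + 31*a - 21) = a^2 - 8*a + 7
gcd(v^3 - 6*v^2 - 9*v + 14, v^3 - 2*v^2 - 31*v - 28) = v - 7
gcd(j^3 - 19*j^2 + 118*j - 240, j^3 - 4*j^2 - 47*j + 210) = j^2 - 11*j + 30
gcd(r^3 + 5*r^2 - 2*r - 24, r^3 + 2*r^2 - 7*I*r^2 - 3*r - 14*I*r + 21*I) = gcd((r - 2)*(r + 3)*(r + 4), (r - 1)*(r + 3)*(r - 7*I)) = r + 3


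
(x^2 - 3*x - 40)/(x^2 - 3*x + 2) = (x^2 - 3*x - 40)/(x^2 - 3*x + 2)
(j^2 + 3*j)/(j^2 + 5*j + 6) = j/(j + 2)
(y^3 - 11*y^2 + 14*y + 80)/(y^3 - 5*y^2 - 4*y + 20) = (y - 8)/(y - 2)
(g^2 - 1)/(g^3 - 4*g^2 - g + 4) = 1/(g - 4)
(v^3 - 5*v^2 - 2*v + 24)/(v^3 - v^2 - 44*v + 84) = (v^3 - 5*v^2 - 2*v + 24)/(v^3 - v^2 - 44*v + 84)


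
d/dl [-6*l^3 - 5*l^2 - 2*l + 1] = -18*l^2 - 10*l - 2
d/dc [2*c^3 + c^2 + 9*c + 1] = 6*c^2 + 2*c + 9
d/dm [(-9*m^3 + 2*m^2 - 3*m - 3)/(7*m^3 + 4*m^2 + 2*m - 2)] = (-50*m^4 + 6*m^3 + 133*m^2 + 16*m + 12)/(49*m^6 + 56*m^5 + 44*m^4 - 12*m^3 - 12*m^2 - 8*m + 4)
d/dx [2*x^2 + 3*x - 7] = 4*x + 3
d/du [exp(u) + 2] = exp(u)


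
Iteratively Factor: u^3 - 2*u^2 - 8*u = (u)*(u^2 - 2*u - 8) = u*(u - 4)*(u + 2)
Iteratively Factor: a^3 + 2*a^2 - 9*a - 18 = (a + 3)*(a^2 - a - 6) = (a + 2)*(a + 3)*(a - 3)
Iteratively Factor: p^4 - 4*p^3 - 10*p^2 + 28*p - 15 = (p - 5)*(p^3 + p^2 - 5*p + 3) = (p - 5)*(p + 3)*(p^2 - 2*p + 1) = (p - 5)*(p - 1)*(p + 3)*(p - 1)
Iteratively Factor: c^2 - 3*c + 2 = (c - 1)*(c - 2)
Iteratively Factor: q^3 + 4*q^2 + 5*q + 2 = (q + 2)*(q^2 + 2*q + 1) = (q + 1)*(q + 2)*(q + 1)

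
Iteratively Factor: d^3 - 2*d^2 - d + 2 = (d - 2)*(d^2 - 1) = (d - 2)*(d - 1)*(d + 1)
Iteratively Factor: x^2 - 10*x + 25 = (x - 5)*(x - 5)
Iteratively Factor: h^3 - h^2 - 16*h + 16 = (h - 1)*(h^2 - 16) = (h - 4)*(h - 1)*(h + 4)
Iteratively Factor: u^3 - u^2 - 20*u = (u)*(u^2 - u - 20) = u*(u - 5)*(u + 4)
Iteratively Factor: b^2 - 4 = (b - 2)*(b + 2)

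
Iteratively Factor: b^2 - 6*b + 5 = (b - 5)*(b - 1)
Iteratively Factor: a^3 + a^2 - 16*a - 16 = (a + 4)*(a^2 - 3*a - 4) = (a + 1)*(a + 4)*(a - 4)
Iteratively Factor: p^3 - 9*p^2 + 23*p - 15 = (p - 1)*(p^2 - 8*p + 15) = (p - 3)*(p - 1)*(p - 5)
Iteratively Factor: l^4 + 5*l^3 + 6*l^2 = (l + 2)*(l^3 + 3*l^2) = l*(l + 2)*(l^2 + 3*l) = l*(l + 2)*(l + 3)*(l)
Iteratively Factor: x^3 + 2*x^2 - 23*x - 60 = (x + 3)*(x^2 - x - 20) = (x - 5)*(x + 3)*(x + 4)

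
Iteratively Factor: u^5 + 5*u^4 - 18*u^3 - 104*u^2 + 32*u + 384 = (u - 2)*(u^4 + 7*u^3 - 4*u^2 - 112*u - 192) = (u - 2)*(u + 4)*(u^3 + 3*u^2 - 16*u - 48) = (u - 2)*(u + 4)^2*(u^2 - u - 12) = (u - 2)*(u + 3)*(u + 4)^2*(u - 4)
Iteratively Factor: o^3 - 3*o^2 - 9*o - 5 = (o + 1)*(o^2 - 4*o - 5) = (o + 1)^2*(o - 5)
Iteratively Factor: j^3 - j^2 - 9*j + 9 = (j - 1)*(j^2 - 9) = (j - 1)*(j + 3)*(j - 3)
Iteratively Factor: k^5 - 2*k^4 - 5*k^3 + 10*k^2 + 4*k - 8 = (k - 2)*(k^4 - 5*k^2 + 4) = (k - 2)*(k - 1)*(k^3 + k^2 - 4*k - 4) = (k - 2)*(k - 1)*(k + 2)*(k^2 - k - 2) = (k - 2)*(k - 1)*(k + 1)*(k + 2)*(k - 2)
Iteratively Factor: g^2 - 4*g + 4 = (g - 2)*(g - 2)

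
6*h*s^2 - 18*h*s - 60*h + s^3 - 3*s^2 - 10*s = (6*h + s)*(s - 5)*(s + 2)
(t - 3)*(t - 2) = t^2 - 5*t + 6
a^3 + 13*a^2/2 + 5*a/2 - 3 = (a - 1/2)*(a + 1)*(a + 6)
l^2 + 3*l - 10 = (l - 2)*(l + 5)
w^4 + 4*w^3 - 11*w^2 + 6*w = w*(w - 1)^2*(w + 6)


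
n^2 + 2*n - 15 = (n - 3)*(n + 5)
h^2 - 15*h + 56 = (h - 8)*(h - 7)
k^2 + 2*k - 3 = (k - 1)*(k + 3)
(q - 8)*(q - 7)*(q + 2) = q^3 - 13*q^2 + 26*q + 112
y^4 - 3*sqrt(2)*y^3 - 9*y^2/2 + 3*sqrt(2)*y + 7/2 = (y - 1)*(y + 1)*(y - 7*sqrt(2)/2)*(y + sqrt(2)/2)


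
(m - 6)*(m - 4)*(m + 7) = m^3 - 3*m^2 - 46*m + 168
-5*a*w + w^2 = w*(-5*a + w)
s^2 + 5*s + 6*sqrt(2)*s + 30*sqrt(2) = (s + 5)*(s + 6*sqrt(2))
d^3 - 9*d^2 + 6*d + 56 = (d - 7)*(d - 4)*(d + 2)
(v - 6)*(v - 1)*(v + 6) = v^3 - v^2 - 36*v + 36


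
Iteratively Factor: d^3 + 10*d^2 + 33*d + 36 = (d + 3)*(d^2 + 7*d + 12) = (d + 3)^2*(d + 4)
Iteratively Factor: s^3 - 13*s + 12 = (s - 1)*(s^2 + s - 12) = (s - 3)*(s - 1)*(s + 4)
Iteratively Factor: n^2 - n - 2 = (n - 2)*(n + 1)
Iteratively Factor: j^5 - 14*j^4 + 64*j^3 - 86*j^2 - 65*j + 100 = (j + 1)*(j^4 - 15*j^3 + 79*j^2 - 165*j + 100) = (j - 1)*(j + 1)*(j^3 - 14*j^2 + 65*j - 100) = (j - 4)*(j - 1)*(j + 1)*(j^2 - 10*j + 25) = (j - 5)*(j - 4)*(j - 1)*(j + 1)*(j - 5)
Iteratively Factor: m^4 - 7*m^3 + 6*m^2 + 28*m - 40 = (m - 2)*(m^3 - 5*m^2 - 4*m + 20) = (m - 2)*(m + 2)*(m^2 - 7*m + 10) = (m - 2)^2*(m + 2)*(m - 5)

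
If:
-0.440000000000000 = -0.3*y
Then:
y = 1.47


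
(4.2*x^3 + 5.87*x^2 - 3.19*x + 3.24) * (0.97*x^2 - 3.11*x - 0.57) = 4.074*x^5 - 7.3681*x^4 - 23.744*x^3 + 9.7178*x^2 - 8.2581*x - 1.8468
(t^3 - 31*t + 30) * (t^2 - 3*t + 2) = t^5 - 3*t^4 - 29*t^3 + 123*t^2 - 152*t + 60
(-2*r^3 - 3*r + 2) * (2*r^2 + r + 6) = -4*r^5 - 2*r^4 - 18*r^3 + r^2 - 16*r + 12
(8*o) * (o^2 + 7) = 8*o^3 + 56*o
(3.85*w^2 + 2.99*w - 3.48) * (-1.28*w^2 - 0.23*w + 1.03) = -4.928*w^4 - 4.7127*w^3 + 7.7322*w^2 + 3.8801*w - 3.5844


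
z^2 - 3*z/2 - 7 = (z - 7/2)*(z + 2)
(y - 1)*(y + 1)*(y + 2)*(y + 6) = y^4 + 8*y^3 + 11*y^2 - 8*y - 12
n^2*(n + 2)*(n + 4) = n^4 + 6*n^3 + 8*n^2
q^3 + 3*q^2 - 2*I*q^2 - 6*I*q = q*(q + 3)*(q - 2*I)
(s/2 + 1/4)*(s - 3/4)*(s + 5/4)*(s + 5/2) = s^4/2 + 7*s^3/4 + 29*s^2/32 - 35*s/32 - 75/128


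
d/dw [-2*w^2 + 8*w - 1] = 8 - 4*w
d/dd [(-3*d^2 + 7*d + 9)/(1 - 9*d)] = (27*d^2 - 6*d + 88)/(81*d^2 - 18*d + 1)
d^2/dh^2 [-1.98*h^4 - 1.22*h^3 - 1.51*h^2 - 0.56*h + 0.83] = -23.76*h^2 - 7.32*h - 3.02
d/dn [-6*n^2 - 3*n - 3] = -12*n - 3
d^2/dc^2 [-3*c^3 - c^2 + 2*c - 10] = -18*c - 2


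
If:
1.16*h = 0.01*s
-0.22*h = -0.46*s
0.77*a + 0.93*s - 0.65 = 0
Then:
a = 0.84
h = 0.00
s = 0.00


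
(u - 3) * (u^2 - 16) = u^3 - 3*u^2 - 16*u + 48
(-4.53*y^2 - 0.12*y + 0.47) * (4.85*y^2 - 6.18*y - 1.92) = -21.9705*y^4 + 27.4134*y^3 + 11.7187*y^2 - 2.6742*y - 0.9024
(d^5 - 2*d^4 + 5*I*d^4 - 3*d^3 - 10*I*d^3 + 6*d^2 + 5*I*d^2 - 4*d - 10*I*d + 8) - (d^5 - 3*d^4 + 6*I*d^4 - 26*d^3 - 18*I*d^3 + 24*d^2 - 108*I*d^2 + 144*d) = d^4 - I*d^4 + 23*d^3 + 8*I*d^3 - 18*d^2 + 113*I*d^2 - 148*d - 10*I*d + 8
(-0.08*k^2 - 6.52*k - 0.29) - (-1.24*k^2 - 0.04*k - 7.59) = 1.16*k^2 - 6.48*k + 7.3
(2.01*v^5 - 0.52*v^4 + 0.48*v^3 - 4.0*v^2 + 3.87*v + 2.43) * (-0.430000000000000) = -0.8643*v^5 + 0.2236*v^4 - 0.2064*v^3 + 1.72*v^2 - 1.6641*v - 1.0449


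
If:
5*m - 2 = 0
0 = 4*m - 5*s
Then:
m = 2/5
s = 8/25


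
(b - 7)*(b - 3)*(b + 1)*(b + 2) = b^4 - 7*b^3 - 7*b^2 + 43*b + 42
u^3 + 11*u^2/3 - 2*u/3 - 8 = (u - 4/3)*(u + 2)*(u + 3)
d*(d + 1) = d^2 + d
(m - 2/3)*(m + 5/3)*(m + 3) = m^3 + 4*m^2 + 17*m/9 - 10/3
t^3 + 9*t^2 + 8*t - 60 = (t - 2)*(t + 5)*(t + 6)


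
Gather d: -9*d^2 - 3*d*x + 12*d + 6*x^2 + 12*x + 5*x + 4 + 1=-9*d^2 + d*(12 - 3*x) + 6*x^2 + 17*x + 5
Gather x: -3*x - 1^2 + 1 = -3*x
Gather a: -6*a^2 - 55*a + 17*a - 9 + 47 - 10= -6*a^2 - 38*a + 28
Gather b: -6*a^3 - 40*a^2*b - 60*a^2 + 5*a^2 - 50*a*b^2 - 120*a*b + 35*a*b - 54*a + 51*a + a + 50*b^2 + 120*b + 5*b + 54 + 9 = -6*a^3 - 55*a^2 - 2*a + b^2*(50 - 50*a) + b*(-40*a^2 - 85*a + 125) + 63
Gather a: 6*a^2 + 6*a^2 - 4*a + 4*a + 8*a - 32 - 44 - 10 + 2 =12*a^2 + 8*a - 84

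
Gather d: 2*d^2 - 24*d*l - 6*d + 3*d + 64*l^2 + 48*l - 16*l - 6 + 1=2*d^2 + d*(-24*l - 3) + 64*l^2 + 32*l - 5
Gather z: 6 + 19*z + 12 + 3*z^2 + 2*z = 3*z^2 + 21*z + 18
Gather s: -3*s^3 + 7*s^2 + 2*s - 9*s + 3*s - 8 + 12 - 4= -3*s^3 + 7*s^2 - 4*s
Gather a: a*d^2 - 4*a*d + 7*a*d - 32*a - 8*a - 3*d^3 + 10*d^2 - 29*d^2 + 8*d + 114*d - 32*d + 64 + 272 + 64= a*(d^2 + 3*d - 40) - 3*d^3 - 19*d^2 + 90*d + 400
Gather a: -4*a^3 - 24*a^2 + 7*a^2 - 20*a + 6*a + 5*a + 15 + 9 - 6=-4*a^3 - 17*a^2 - 9*a + 18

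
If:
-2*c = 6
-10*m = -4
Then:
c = -3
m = 2/5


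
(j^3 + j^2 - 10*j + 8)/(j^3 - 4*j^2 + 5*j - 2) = (j + 4)/(j - 1)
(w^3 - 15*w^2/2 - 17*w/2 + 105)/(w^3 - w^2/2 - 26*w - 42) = (w - 5)/(w + 2)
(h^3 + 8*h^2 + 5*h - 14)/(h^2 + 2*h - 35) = (h^2 + h - 2)/(h - 5)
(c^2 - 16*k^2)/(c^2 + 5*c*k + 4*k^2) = (c - 4*k)/(c + k)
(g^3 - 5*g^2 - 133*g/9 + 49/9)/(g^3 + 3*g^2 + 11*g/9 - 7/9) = (g - 7)/(g + 1)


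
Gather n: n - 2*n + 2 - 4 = -n - 2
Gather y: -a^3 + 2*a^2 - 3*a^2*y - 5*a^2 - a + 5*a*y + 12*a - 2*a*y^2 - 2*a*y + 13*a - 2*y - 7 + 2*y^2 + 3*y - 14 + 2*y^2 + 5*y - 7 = -a^3 - 3*a^2 + 24*a + y^2*(4 - 2*a) + y*(-3*a^2 + 3*a + 6) - 28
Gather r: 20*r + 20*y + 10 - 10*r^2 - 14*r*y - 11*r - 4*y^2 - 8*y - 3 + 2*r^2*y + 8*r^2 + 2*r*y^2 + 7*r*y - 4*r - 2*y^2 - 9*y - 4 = r^2*(2*y - 2) + r*(2*y^2 - 7*y + 5) - 6*y^2 + 3*y + 3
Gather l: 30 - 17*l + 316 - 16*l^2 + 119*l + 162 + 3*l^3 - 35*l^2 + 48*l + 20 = 3*l^3 - 51*l^2 + 150*l + 528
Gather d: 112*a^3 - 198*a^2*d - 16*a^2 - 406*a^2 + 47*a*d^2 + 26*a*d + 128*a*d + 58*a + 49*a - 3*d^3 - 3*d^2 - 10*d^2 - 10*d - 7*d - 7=112*a^3 - 422*a^2 + 107*a - 3*d^3 + d^2*(47*a - 13) + d*(-198*a^2 + 154*a - 17) - 7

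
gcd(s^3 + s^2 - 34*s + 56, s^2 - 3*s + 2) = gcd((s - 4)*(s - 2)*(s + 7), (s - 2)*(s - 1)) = s - 2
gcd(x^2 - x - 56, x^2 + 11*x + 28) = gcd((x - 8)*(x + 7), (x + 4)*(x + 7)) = x + 7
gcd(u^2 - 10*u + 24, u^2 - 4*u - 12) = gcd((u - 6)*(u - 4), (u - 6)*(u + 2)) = u - 6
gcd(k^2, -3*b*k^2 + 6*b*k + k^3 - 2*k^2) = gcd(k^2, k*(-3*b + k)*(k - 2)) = k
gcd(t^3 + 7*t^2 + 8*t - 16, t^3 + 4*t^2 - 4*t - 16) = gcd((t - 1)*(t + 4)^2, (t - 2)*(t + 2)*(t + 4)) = t + 4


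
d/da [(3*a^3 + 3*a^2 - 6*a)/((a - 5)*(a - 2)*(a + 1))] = 3*(-7*a^4 + 10*a^3 + 21*a^2 + 20*a - 20)/(a^6 - 12*a^5 + 42*a^4 - 16*a^3 - 111*a^2 + 60*a + 100)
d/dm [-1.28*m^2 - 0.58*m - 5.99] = -2.56*m - 0.58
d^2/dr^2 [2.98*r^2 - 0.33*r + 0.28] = 5.96000000000000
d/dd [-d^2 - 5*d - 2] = -2*d - 5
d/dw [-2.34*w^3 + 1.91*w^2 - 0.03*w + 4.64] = -7.02*w^2 + 3.82*w - 0.03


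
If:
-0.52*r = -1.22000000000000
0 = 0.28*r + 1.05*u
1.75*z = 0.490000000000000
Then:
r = 2.35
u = -0.63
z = 0.28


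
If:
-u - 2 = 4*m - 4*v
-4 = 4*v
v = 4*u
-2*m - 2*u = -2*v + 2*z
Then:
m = -23/16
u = -1/4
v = -1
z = 11/16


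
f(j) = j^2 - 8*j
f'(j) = 2*j - 8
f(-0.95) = 8.50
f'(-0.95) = -9.90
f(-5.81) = 80.24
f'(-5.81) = -19.62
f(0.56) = -4.17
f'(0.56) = -6.88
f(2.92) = -14.83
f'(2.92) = -2.16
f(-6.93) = 103.46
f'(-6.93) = -21.86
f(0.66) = -4.84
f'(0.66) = -6.68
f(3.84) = -15.97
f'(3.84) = -0.32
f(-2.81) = 30.38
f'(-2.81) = -13.62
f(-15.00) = 345.00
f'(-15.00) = -38.00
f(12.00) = 48.00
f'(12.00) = 16.00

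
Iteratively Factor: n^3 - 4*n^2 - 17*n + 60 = (n + 4)*(n^2 - 8*n + 15) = (n - 3)*(n + 4)*(n - 5)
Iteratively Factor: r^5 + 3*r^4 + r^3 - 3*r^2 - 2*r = (r + 1)*(r^4 + 2*r^3 - r^2 - 2*r) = (r + 1)*(r + 2)*(r^3 - r) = (r + 1)^2*(r + 2)*(r^2 - r) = (r - 1)*(r + 1)^2*(r + 2)*(r)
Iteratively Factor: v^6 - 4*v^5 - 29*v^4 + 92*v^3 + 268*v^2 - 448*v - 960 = (v + 4)*(v^5 - 8*v^4 + 3*v^3 + 80*v^2 - 52*v - 240) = (v + 2)*(v + 4)*(v^4 - 10*v^3 + 23*v^2 + 34*v - 120) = (v + 2)^2*(v + 4)*(v^3 - 12*v^2 + 47*v - 60) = (v - 5)*(v + 2)^2*(v + 4)*(v^2 - 7*v + 12) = (v - 5)*(v - 4)*(v + 2)^2*(v + 4)*(v - 3)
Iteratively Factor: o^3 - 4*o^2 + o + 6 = (o + 1)*(o^2 - 5*o + 6) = (o - 2)*(o + 1)*(o - 3)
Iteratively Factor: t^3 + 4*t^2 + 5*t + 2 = (t + 1)*(t^2 + 3*t + 2) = (t + 1)*(t + 2)*(t + 1)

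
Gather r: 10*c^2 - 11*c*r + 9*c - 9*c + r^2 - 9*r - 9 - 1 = 10*c^2 + r^2 + r*(-11*c - 9) - 10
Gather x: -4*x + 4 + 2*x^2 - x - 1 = 2*x^2 - 5*x + 3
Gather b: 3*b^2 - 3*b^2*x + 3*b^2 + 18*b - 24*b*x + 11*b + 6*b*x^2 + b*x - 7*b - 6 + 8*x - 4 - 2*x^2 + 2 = b^2*(6 - 3*x) + b*(6*x^2 - 23*x + 22) - 2*x^2 + 8*x - 8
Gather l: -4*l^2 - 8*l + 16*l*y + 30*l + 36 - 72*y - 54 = -4*l^2 + l*(16*y + 22) - 72*y - 18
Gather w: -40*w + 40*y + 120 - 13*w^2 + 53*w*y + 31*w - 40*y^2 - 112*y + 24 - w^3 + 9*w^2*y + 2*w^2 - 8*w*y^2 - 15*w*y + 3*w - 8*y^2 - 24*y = -w^3 + w^2*(9*y - 11) + w*(-8*y^2 + 38*y - 6) - 48*y^2 - 96*y + 144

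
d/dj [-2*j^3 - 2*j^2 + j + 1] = -6*j^2 - 4*j + 1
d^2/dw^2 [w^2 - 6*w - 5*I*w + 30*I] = 2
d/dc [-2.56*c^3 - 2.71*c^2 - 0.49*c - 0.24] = -7.68*c^2 - 5.42*c - 0.49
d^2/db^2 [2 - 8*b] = 0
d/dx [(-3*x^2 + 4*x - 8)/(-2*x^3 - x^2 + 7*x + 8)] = (-6*x^4 + 16*x^3 - 65*x^2 - 64*x + 88)/(4*x^6 + 4*x^5 - 27*x^4 - 46*x^3 + 33*x^2 + 112*x + 64)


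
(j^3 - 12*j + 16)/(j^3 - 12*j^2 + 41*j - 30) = (j^3 - 12*j + 16)/(j^3 - 12*j^2 + 41*j - 30)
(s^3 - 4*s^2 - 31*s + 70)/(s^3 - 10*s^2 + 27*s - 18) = (s^3 - 4*s^2 - 31*s + 70)/(s^3 - 10*s^2 + 27*s - 18)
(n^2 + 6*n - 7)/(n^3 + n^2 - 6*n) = (n^2 + 6*n - 7)/(n*(n^2 + n - 6))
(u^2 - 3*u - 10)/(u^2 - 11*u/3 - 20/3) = 3*(u + 2)/(3*u + 4)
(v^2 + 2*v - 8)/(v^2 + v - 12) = (v - 2)/(v - 3)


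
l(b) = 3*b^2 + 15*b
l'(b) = 6*b + 15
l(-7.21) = 47.80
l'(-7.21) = -28.26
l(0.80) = 13.92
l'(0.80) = 19.80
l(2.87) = 67.76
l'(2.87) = 32.22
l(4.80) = 141.12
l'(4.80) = 43.80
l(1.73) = 34.93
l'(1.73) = 25.38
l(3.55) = 91.06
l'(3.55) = 36.30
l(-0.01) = -0.15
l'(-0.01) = 14.94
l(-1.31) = -14.50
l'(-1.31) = 7.14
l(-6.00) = 18.00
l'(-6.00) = -21.00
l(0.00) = 0.00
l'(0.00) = 15.00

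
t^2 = t^2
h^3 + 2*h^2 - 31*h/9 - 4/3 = (h - 4/3)*(h + 1/3)*(h + 3)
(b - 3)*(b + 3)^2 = b^3 + 3*b^2 - 9*b - 27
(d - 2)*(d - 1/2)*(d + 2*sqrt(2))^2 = d^4 - 5*d^3/2 + 4*sqrt(2)*d^3 - 10*sqrt(2)*d^2 + 9*d^2 - 20*d + 4*sqrt(2)*d + 8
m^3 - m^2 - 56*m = m*(m - 8)*(m + 7)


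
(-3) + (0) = -3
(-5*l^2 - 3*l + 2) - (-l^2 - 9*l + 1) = -4*l^2 + 6*l + 1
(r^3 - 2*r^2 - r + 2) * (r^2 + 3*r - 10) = r^5 + r^4 - 17*r^3 + 19*r^2 + 16*r - 20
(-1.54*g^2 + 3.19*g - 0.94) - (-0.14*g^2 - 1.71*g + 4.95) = -1.4*g^2 + 4.9*g - 5.89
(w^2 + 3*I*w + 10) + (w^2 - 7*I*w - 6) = 2*w^2 - 4*I*w + 4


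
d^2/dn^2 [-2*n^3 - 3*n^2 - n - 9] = -12*n - 6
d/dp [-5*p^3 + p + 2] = 1 - 15*p^2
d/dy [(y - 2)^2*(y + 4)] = 3*y^2 - 12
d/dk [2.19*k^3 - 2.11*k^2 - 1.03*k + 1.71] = 6.57*k^2 - 4.22*k - 1.03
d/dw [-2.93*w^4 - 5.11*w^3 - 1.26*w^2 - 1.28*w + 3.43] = -11.72*w^3 - 15.33*w^2 - 2.52*w - 1.28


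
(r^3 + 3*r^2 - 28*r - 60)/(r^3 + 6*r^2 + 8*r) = (r^2 + r - 30)/(r*(r + 4))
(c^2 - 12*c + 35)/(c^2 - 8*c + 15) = (c - 7)/(c - 3)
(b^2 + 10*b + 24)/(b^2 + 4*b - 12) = (b + 4)/(b - 2)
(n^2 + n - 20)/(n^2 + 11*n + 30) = (n - 4)/(n + 6)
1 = 1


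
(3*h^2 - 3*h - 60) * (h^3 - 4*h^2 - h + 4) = 3*h^5 - 15*h^4 - 51*h^3 + 255*h^2 + 48*h - 240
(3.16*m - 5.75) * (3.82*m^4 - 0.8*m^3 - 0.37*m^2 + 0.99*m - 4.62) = 12.0712*m^5 - 24.493*m^4 + 3.4308*m^3 + 5.2559*m^2 - 20.2917*m + 26.565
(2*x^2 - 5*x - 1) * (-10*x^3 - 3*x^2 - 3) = -20*x^5 + 44*x^4 + 25*x^3 - 3*x^2 + 15*x + 3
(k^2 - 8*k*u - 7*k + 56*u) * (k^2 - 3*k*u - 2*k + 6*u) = k^4 - 11*k^3*u - 9*k^3 + 24*k^2*u^2 + 99*k^2*u + 14*k^2 - 216*k*u^2 - 154*k*u + 336*u^2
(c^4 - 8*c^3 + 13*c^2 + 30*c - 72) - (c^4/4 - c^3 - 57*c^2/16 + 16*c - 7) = 3*c^4/4 - 7*c^3 + 265*c^2/16 + 14*c - 65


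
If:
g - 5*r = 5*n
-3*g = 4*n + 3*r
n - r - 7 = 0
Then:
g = -35/37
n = 126/37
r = -133/37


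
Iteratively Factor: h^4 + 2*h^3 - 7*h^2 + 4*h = (h - 1)*(h^3 + 3*h^2 - 4*h) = h*(h - 1)*(h^2 + 3*h - 4) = h*(h - 1)*(h + 4)*(h - 1)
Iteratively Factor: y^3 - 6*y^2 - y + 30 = (y - 5)*(y^2 - y - 6) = (y - 5)*(y - 3)*(y + 2)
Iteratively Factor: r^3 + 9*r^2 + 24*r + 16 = (r + 1)*(r^2 + 8*r + 16) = (r + 1)*(r + 4)*(r + 4)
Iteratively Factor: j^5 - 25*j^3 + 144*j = (j - 3)*(j^4 + 3*j^3 - 16*j^2 - 48*j) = j*(j - 3)*(j^3 + 3*j^2 - 16*j - 48) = j*(j - 4)*(j - 3)*(j^2 + 7*j + 12) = j*(j - 4)*(j - 3)*(j + 3)*(j + 4)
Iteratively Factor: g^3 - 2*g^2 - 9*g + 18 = (g - 3)*(g^2 + g - 6) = (g - 3)*(g - 2)*(g + 3)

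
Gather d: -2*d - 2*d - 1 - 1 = -4*d - 2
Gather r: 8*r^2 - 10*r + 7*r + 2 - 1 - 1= 8*r^2 - 3*r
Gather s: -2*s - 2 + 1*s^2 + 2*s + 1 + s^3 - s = s^3 + s^2 - s - 1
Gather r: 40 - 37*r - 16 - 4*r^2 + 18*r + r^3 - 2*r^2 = r^3 - 6*r^2 - 19*r + 24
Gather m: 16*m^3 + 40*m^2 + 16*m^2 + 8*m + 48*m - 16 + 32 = 16*m^3 + 56*m^2 + 56*m + 16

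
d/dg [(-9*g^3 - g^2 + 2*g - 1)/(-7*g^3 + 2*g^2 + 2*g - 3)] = (-25*g^4 - 8*g^3 + 54*g^2 + 10*g - 4)/(49*g^6 - 28*g^5 - 24*g^4 + 50*g^3 - 8*g^2 - 12*g + 9)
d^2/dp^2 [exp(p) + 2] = exp(p)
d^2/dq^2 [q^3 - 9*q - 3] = 6*q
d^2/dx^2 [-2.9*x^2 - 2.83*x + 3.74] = -5.80000000000000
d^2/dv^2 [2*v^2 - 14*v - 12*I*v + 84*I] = 4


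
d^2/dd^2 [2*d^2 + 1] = 4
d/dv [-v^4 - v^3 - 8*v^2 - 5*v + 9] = -4*v^3 - 3*v^2 - 16*v - 5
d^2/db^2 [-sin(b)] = sin(b)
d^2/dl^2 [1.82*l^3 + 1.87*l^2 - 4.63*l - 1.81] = 10.92*l + 3.74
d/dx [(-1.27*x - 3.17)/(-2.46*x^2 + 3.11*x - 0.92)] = (-3.1242*x^2 - 15.5964*x + 11.0271)/(6.0516*x^4 - 15.3012*x^3 + 14.1985*x^2 - 5.7224*x + 0.8464)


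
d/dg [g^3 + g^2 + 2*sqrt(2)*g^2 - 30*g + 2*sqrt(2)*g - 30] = 3*g^2 + 2*g + 4*sqrt(2)*g - 30 + 2*sqrt(2)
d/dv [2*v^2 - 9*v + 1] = 4*v - 9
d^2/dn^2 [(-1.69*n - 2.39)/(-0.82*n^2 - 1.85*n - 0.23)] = ((1.64*n + 1.85)*(1.69*n + 2.39)*(3.28*n + 3.7) - (8.3148*n + 10.1726)*(0.82*n^2 + 1.85*n + 0.23))/(0.82*n^2 + 1.85*n + 0.23)^3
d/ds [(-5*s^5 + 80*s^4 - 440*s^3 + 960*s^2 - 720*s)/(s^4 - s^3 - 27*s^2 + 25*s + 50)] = 5*(-s^6 - 2*s^5 + 149*s^4 - 744*s^3 + 378*s^2 + 3000*s - 1800)/(s^6 + 2*s^5 - 49*s^4 - 100*s^3 + 575*s^2 + 1250*s + 625)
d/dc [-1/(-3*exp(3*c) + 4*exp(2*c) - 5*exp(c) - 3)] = (-9*exp(2*c) + 8*exp(c) - 5)*exp(c)/(3*exp(3*c) - 4*exp(2*c) + 5*exp(c) + 3)^2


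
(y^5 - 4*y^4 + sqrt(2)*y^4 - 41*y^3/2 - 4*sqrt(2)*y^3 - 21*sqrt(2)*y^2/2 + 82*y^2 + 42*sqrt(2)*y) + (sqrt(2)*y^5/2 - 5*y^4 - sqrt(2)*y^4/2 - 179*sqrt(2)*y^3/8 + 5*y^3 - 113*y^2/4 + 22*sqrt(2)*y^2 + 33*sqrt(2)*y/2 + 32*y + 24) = sqrt(2)*y^5/2 + y^5 - 9*y^4 + sqrt(2)*y^4/2 - 211*sqrt(2)*y^3/8 - 31*y^3/2 + 23*sqrt(2)*y^2/2 + 215*y^2/4 + 32*y + 117*sqrt(2)*y/2 + 24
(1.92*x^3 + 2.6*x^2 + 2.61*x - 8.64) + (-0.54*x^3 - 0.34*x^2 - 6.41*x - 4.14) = 1.38*x^3 + 2.26*x^2 - 3.8*x - 12.78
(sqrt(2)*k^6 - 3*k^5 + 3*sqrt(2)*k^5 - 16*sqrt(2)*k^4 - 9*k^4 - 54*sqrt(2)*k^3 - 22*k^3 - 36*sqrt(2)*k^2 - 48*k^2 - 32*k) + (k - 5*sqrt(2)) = sqrt(2)*k^6 - 3*k^5 + 3*sqrt(2)*k^5 - 16*sqrt(2)*k^4 - 9*k^4 - 54*sqrt(2)*k^3 - 22*k^3 - 36*sqrt(2)*k^2 - 48*k^2 - 31*k - 5*sqrt(2)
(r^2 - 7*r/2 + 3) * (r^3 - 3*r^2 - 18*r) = r^5 - 13*r^4/2 - 9*r^3/2 + 54*r^2 - 54*r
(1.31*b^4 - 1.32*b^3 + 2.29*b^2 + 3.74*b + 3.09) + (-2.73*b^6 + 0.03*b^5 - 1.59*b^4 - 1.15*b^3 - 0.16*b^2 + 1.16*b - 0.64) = -2.73*b^6 + 0.03*b^5 - 0.28*b^4 - 2.47*b^3 + 2.13*b^2 + 4.9*b + 2.45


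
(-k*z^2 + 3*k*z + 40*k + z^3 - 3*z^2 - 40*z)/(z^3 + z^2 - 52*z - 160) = (-k + z)/(z + 4)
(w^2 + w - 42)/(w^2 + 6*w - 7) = (w - 6)/(w - 1)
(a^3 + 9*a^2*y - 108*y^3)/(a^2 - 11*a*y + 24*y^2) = (-a^2 - 12*a*y - 36*y^2)/(-a + 8*y)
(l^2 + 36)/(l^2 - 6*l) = (l^2 + 36)/(l*(l - 6))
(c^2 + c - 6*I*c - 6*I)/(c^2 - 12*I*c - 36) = (c + 1)/(c - 6*I)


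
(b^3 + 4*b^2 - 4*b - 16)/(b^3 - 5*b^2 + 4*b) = (b^3 + 4*b^2 - 4*b - 16)/(b*(b^2 - 5*b + 4))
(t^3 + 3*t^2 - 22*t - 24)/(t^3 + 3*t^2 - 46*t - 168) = (t^2 - 3*t - 4)/(t^2 - 3*t - 28)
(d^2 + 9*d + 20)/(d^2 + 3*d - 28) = (d^2 + 9*d + 20)/(d^2 + 3*d - 28)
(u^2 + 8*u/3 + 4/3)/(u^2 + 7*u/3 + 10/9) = 3*(u + 2)/(3*u + 5)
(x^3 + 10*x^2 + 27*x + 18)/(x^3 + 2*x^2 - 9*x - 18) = (x^2 + 7*x + 6)/(x^2 - x - 6)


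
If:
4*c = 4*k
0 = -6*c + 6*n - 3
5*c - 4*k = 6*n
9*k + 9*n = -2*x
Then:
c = -3/5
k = -3/5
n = -1/10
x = 63/20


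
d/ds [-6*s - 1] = -6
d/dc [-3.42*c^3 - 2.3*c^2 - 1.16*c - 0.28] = -10.26*c^2 - 4.6*c - 1.16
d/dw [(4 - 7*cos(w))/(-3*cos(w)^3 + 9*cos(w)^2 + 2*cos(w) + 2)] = 16*(42*cos(w)^3 - 99*cos(w)^2 + 72*cos(w) + 22)*sin(w)/(36*sin(w)^2 + cos(w) + 3*cos(3*w) - 44)^2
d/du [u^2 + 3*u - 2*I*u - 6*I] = 2*u + 3 - 2*I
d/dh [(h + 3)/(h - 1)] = -4/(h - 1)^2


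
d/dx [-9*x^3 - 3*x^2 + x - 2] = -27*x^2 - 6*x + 1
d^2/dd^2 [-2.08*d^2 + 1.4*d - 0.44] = -4.16000000000000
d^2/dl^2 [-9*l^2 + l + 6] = -18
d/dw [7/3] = 0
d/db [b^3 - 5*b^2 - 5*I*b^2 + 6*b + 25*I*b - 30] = 3*b^2 - 10*b - 10*I*b + 6 + 25*I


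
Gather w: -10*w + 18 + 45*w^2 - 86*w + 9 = 45*w^2 - 96*w + 27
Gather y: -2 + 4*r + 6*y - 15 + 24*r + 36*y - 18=28*r + 42*y - 35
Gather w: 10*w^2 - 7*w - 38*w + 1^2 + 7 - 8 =10*w^2 - 45*w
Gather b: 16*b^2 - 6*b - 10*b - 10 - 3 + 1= 16*b^2 - 16*b - 12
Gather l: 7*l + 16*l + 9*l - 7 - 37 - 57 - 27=32*l - 128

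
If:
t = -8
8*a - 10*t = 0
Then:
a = -10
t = -8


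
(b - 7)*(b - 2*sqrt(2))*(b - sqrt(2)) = b^3 - 7*b^2 - 3*sqrt(2)*b^2 + 4*b + 21*sqrt(2)*b - 28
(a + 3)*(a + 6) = a^2 + 9*a + 18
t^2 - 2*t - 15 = (t - 5)*(t + 3)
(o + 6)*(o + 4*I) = o^2 + 6*o + 4*I*o + 24*I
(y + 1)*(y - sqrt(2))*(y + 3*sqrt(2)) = y^3 + y^2 + 2*sqrt(2)*y^2 - 6*y + 2*sqrt(2)*y - 6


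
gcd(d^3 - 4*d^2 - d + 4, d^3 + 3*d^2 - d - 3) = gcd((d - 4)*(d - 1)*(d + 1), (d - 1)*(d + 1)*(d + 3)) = d^2 - 1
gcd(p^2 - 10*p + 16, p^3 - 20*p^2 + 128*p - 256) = p - 8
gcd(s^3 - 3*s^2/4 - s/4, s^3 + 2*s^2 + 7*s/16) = s^2 + s/4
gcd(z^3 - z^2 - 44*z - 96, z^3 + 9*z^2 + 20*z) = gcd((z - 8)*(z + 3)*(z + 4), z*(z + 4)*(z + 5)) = z + 4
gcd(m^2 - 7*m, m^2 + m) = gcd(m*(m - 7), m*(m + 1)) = m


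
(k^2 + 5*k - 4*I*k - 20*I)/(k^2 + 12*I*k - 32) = (k^2 + k*(5 - 4*I) - 20*I)/(k^2 + 12*I*k - 32)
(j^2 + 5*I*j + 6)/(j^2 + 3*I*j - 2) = (j^2 + 5*I*j + 6)/(j^2 + 3*I*j - 2)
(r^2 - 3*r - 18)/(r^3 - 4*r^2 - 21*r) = (r - 6)/(r*(r - 7))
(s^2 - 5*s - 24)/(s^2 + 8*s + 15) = (s - 8)/(s + 5)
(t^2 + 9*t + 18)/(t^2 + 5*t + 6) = (t + 6)/(t + 2)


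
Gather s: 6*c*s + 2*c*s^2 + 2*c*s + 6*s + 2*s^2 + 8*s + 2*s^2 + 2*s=s^2*(2*c + 4) + s*(8*c + 16)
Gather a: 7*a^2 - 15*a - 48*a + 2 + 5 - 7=7*a^2 - 63*a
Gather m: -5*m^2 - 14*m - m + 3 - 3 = -5*m^2 - 15*m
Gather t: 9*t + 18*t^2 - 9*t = 18*t^2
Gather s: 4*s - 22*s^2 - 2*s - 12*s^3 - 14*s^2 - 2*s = -12*s^3 - 36*s^2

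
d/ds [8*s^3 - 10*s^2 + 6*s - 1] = 24*s^2 - 20*s + 6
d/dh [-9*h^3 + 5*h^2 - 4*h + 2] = -27*h^2 + 10*h - 4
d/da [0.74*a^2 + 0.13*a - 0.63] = 1.48*a + 0.13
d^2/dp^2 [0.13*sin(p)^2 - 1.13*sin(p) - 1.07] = 1.13*sin(p) + 0.26*cos(2*p)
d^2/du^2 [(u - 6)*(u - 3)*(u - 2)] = 6*u - 22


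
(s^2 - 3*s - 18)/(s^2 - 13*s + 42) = (s + 3)/(s - 7)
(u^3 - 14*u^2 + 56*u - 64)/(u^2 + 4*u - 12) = (u^2 - 12*u + 32)/(u + 6)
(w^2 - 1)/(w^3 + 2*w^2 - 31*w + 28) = (w + 1)/(w^2 + 3*w - 28)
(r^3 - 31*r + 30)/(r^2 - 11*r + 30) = (r^2 + 5*r - 6)/(r - 6)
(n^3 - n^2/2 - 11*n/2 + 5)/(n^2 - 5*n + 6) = (2*n^2 + 3*n - 5)/(2*(n - 3))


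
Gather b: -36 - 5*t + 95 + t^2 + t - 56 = t^2 - 4*t + 3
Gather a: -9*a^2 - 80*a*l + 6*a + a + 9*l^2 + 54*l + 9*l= -9*a^2 + a*(7 - 80*l) + 9*l^2 + 63*l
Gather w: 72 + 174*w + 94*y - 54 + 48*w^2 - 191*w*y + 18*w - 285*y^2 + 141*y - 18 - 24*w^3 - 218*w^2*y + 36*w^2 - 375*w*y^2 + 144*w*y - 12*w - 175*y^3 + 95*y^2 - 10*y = -24*w^3 + w^2*(84 - 218*y) + w*(-375*y^2 - 47*y + 180) - 175*y^3 - 190*y^2 + 225*y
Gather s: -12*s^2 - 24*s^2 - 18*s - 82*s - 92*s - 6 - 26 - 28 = -36*s^2 - 192*s - 60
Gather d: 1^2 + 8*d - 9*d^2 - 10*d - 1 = -9*d^2 - 2*d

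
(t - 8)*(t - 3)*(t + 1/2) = t^3 - 21*t^2/2 + 37*t/2 + 12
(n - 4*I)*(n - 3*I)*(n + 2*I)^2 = n^4 - 3*I*n^3 + 12*n^2 - 20*I*n + 48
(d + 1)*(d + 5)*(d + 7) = d^3 + 13*d^2 + 47*d + 35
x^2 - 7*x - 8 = (x - 8)*(x + 1)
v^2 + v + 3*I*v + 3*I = (v + 1)*(v + 3*I)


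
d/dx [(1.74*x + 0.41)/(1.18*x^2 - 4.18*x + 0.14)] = (-2.0532*x^2 - 0.9676*x + 1.9574)/(1.3924*x^4 - 9.8648*x^3 + 17.8028*x^2 - 1.1704*x + 0.0196)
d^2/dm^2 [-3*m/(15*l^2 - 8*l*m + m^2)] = 6*(-4*m*(4*l - m)^2 + (-8*l + 3*m)*(15*l^2 - 8*l*m + m^2))/(15*l^2 - 8*l*m + m^2)^3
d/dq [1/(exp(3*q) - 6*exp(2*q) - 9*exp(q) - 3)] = 3*(-exp(2*q) + 4*exp(q) + 3)*exp(q)/(-exp(3*q) + 6*exp(2*q) + 9*exp(q) + 3)^2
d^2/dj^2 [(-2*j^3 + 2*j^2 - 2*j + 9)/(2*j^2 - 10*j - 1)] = 4*(-86*j^3 + 30*j^2 - 279*j + 470)/(8*j^6 - 120*j^5 + 588*j^4 - 880*j^3 - 294*j^2 - 30*j - 1)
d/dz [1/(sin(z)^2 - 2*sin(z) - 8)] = 2*(1 - sin(z))*cos(z)/((sin(z) - 4)^2*(sin(z) + 2)^2)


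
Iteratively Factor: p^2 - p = (p)*(p - 1)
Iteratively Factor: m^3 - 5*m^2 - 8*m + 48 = (m - 4)*(m^2 - m - 12) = (m - 4)^2*(m + 3)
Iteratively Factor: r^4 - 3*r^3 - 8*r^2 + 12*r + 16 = (r - 2)*(r^3 - r^2 - 10*r - 8) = (r - 2)*(r + 2)*(r^2 - 3*r - 4) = (r - 4)*(r - 2)*(r + 2)*(r + 1)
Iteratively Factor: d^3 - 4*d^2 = (d)*(d^2 - 4*d) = d^2*(d - 4)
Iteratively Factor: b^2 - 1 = (b + 1)*(b - 1)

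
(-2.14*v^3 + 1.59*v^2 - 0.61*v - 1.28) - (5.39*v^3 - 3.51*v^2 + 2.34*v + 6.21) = -7.53*v^3 + 5.1*v^2 - 2.95*v - 7.49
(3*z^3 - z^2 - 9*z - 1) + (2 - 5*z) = 3*z^3 - z^2 - 14*z + 1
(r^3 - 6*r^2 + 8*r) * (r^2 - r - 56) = r^5 - 7*r^4 - 42*r^3 + 328*r^2 - 448*r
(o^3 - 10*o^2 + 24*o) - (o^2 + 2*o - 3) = o^3 - 11*o^2 + 22*o + 3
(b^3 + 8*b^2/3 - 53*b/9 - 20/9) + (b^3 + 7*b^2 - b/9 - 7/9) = 2*b^3 + 29*b^2/3 - 6*b - 3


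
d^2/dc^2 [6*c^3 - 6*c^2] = 36*c - 12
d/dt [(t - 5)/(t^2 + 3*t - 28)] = (t^2 + 3*t - (t - 5)*(2*t + 3) - 28)/(t^2 + 3*t - 28)^2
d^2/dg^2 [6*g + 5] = 0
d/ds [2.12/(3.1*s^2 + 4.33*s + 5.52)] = (-13.144*s - 9.1796)/(3.1*s^2 + 4.33*s + 5.52)^2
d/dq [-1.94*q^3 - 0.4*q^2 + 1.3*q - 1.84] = -5.82*q^2 - 0.8*q + 1.3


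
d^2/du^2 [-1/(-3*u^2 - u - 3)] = 2*(-9*u^2 - 3*u + (6*u + 1)^2 - 9)/(3*u^2 + u + 3)^3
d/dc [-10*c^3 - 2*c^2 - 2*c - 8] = -30*c^2 - 4*c - 2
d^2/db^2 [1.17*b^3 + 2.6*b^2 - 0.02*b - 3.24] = 7.02*b + 5.2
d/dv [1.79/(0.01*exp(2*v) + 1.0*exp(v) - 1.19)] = (-0.0358*exp(v) - 1.79)*exp(v)/(0.01*exp(2*v) + 1.0*exp(v) - 1.19)^2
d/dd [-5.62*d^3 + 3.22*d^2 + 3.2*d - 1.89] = -16.86*d^2 + 6.44*d + 3.2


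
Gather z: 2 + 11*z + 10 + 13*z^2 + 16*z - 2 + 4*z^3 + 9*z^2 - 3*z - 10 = 4*z^3 + 22*z^2 + 24*z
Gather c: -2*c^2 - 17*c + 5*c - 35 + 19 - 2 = -2*c^2 - 12*c - 18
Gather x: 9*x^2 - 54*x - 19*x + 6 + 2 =9*x^2 - 73*x + 8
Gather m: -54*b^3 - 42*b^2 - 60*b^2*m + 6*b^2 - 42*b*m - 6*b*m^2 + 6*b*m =-54*b^3 - 36*b^2 - 6*b*m^2 + m*(-60*b^2 - 36*b)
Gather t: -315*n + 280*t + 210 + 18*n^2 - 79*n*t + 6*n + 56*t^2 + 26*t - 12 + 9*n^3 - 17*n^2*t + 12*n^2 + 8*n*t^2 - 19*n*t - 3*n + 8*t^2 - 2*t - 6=9*n^3 + 30*n^2 - 312*n + t^2*(8*n + 64) + t*(-17*n^2 - 98*n + 304) + 192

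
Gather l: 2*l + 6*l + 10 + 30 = 8*l + 40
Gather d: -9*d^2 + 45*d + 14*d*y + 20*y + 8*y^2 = -9*d^2 + d*(14*y + 45) + 8*y^2 + 20*y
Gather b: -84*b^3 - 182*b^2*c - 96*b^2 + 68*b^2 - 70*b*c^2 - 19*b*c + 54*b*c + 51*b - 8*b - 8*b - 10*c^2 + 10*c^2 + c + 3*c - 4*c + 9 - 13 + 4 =-84*b^3 + b^2*(-182*c - 28) + b*(-70*c^2 + 35*c + 35)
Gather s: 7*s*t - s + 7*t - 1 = s*(7*t - 1) + 7*t - 1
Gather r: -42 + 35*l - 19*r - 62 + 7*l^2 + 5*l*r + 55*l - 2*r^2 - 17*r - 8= 7*l^2 + 90*l - 2*r^2 + r*(5*l - 36) - 112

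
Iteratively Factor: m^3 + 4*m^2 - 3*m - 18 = (m - 2)*(m^2 + 6*m + 9) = (m - 2)*(m + 3)*(m + 3)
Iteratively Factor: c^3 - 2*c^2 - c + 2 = (c - 2)*(c^2 - 1) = (c - 2)*(c - 1)*(c + 1)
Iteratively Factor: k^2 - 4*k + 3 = (k - 3)*(k - 1)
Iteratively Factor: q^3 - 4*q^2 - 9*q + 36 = (q - 3)*(q^2 - q - 12) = (q - 3)*(q + 3)*(q - 4)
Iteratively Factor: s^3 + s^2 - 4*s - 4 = (s - 2)*(s^2 + 3*s + 2) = (s - 2)*(s + 1)*(s + 2)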